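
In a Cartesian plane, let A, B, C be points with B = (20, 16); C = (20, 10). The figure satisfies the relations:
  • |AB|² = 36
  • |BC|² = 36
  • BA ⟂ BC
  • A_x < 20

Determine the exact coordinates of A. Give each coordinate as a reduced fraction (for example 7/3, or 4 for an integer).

1. A_x = 14  [[BA ⟂ BC ⇒ -6y+96=0] ∩ [|A−(20, 16)|²=36]]
2. A_y = 16  [[BA ⟂ BC ⇒ -6y+96=0] ∩ [|A−(20, 16)|²=36]]
   so A = (14, 16)

A = (14, 16)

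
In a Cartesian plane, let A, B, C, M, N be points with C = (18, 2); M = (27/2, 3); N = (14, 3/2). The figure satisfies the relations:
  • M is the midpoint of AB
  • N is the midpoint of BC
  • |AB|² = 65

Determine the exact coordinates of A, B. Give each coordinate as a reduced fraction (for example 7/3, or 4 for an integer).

1. B_x = 10  [B = 2·N−C = 2·(14, 3/2)−(18, 2)]
2. B_y = 1  [B = 2·N−C = 2·(14, 3/2)−(18, 2)]
   so B = (10, 1)
3. A_x = 17  [A = 2·M−B = 2·(27/2, 3)−(10, 1)]
4. A_y = 5  [A = 2·M−B = 2·(27/2, 3)−(10, 1)]
   so A = (17, 5)

A = (17, 5)
B = (10, 1)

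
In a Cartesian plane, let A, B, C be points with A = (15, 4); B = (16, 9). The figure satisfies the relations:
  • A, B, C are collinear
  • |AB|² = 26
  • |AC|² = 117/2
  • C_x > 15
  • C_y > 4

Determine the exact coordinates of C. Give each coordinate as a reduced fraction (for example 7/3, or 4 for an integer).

C = (33/2, 23/2)

1. C_x = 33/2  [[A, B, C are collinear ⇒ -5x+1y+71=0] ∩ [|C−(15, 4)|²=117/2]]
2. C_y = 23/2  [[A, B, C are collinear ⇒ -5x+1y+71=0] ∩ [|C−(15, 4)|²=117/2]]
   so C = (33/2, 23/2)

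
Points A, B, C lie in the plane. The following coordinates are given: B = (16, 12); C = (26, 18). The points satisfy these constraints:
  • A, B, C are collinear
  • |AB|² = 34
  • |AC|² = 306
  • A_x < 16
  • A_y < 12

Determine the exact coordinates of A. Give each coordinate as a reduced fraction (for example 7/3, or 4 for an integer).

A = (11, 9)

1. A_x = 11  [[A, B, C are collinear ⇒ -6x+10y-24=0] ∩ [|A−(16, 12)|²=34]]
2. A_y = 9  [[A, B, C are collinear ⇒ -6x+10y-24=0] ∩ [|A−(16, 12)|²=34]]
   so A = (11, 9)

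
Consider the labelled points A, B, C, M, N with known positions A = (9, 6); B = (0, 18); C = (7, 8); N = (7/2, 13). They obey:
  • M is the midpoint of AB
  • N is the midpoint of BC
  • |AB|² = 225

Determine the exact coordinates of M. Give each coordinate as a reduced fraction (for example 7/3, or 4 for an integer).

M = (9/2, 12)

1. M_x = 9/2  [2·M = A+B = (9, 6)+(0, 18)]
2. M_y = 12  [2·M = A+B = (9, 6)+(0, 18)]
   so M = (9/2, 12)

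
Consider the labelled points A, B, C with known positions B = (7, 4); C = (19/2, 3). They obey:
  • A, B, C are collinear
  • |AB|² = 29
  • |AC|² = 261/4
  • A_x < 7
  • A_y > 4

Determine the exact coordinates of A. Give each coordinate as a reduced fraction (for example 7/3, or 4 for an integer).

1. A_x = 2  [[A, B, C are collinear ⇒ 1x+5/2y-17=0] ∩ [|A−(7, 4)|²=29]]
2. A_y = 6  [[A, B, C are collinear ⇒ 1x+5/2y-17=0] ∩ [|A−(7, 4)|²=29]]
   so A = (2, 6)

A = (2, 6)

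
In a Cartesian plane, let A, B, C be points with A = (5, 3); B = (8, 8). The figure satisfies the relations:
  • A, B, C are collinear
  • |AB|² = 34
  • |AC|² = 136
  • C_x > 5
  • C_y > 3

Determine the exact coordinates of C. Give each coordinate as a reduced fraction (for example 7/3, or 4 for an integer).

C = (11, 13)

1. C_x = 11  [[A, B, C are collinear ⇒ -5x+3y+16=0] ∩ [|C−(5, 3)|²=136]]
2. C_y = 13  [[A, B, C are collinear ⇒ -5x+3y+16=0] ∩ [|C−(5, 3)|²=136]]
   so C = (11, 13)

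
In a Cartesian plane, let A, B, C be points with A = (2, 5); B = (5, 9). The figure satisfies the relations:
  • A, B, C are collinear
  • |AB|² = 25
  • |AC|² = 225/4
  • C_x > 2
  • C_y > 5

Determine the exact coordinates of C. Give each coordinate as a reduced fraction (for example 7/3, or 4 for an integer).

C = (13/2, 11)

1. C_x = 13/2  [[A, B, C are collinear ⇒ -4x+3y-7=0] ∩ [|C−(2, 5)|²=225/4]]
2. C_y = 11  [[A, B, C are collinear ⇒ -4x+3y-7=0] ∩ [|C−(2, 5)|²=225/4]]
   so C = (13/2, 11)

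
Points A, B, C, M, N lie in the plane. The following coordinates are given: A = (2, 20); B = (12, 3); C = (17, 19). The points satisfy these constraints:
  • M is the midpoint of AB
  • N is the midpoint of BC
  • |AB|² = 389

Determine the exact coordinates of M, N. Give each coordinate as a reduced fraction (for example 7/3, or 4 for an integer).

M = (7, 23/2)
N = (29/2, 11)

1. M_x = 7  [2·M = A+B = (2, 20)+(12, 3)]
2. M_y = 23/2  [2·M = A+B = (2, 20)+(12, 3)]
   so M = (7, 23/2)
3. N_x = 29/2  [2·N = B+C = (12, 3)+(17, 19)]
4. N_y = 11  [2·N = B+C = (12, 3)+(17, 19)]
   so N = (29/2, 11)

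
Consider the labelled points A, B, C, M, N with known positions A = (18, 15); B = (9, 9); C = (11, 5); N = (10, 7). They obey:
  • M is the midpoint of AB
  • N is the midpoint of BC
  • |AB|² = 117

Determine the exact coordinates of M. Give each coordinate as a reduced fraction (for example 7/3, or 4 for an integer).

M = (27/2, 12)

1. M_x = 27/2  [2·M = A+B = (18, 15)+(9, 9)]
2. M_y = 12  [2·M = A+B = (18, 15)+(9, 9)]
   so M = (27/2, 12)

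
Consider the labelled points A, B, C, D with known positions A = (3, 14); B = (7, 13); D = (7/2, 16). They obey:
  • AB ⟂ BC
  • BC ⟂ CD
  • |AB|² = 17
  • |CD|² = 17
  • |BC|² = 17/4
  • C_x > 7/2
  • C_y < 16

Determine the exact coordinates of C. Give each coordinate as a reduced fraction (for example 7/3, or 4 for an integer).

C = (15/2, 15)

1. C_x = 15/2  [[AB ⟂ BC ⇒ 4x-1y-15=0] ∩ [|C−(7/2, 16)|²=17]]
2. C_y = 15  [[AB ⟂ BC ⇒ 4x-1y-15=0] ∩ [|C−(7/2, 16)|²=17]]
   so C = (15/2, 15)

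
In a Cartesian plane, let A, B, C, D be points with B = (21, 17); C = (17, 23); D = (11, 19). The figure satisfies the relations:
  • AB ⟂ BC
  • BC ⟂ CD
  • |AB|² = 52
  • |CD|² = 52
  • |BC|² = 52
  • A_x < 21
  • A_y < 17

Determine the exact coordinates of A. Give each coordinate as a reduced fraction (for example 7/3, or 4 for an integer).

1. A_x = 15  [[AB ⟂ BC ⇒ 4x-6y+18=0] ∩ [|A−(21, 17)|²=52]]
2. A_y = 13  [[AB ⟂ BC ⇒ 4x-6y+18=0] ∩ [|A−(21, 17)|²=52]]
   so A = (15, 13)

A = (15, 13)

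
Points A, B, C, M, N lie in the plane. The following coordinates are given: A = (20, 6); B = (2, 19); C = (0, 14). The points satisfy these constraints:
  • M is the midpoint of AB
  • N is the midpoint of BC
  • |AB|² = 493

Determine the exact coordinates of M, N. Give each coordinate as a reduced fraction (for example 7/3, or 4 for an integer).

1. M_x = 11  [2·M = A+B = (20, 6)+(2, 19)]
2. M_y = 25/2  [2·M = A+B = (20, 6)+(2, 19)]
   so M = (11, 25/2)
3. N_x = 1  [2·N = B+C = (2, 19)+(0, 14)]
4. N_y = 33/2  [2·N = B+C = (2, 19)+(0, 14)]
   so N = (1, 33/2)

M = (11, 25/2)
N = (1, 33/2)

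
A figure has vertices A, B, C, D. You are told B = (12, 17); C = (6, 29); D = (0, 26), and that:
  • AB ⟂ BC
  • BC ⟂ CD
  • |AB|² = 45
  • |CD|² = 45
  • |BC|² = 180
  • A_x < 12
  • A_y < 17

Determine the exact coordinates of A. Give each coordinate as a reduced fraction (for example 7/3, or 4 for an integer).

1. A_x = 6  [[AB ⟂ BC ⇒ 6x-12y+132=0] ∩ [|A−(12, 17)|²=45]]
2. A_y = 14  [[AB ⟂ BC ⇒ 6x-12y+132=0] ∩ [|A−(12, 17)|²=45]]
   so A = (6, 14)

A = (6, 14)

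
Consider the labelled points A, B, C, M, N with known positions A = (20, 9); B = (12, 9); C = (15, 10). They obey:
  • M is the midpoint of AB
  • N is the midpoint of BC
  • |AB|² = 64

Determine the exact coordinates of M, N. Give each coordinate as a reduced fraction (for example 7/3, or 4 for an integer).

M = (16, 9)
N = (27/2, 19/2)

1. M_x = 16  [2·M = A+B = (20, 9)+(12, 9)]
2. M_y = 9  [2·M = A+B = (20, 9)+(12, 9)]
   so M = (16, 9)
3. N_x = 27/2  [2·N = B+C = (12, 9)+(15, 10)]
4. N_y = 19/2  [2·N = B+C = (12, 9)+(15, 10)]
   so N = (27/2, 19/2)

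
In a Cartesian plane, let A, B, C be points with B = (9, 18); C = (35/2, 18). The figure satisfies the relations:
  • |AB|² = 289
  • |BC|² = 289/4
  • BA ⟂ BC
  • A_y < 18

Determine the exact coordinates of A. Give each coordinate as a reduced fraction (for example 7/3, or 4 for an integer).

1. A_x = 9  [[BA ⟂ BC ⇒ 17/2x-153/2=0] ∩ [|A−(9, 18)|²=289]]
2. A_y = 1  [[BA ⟂ BC ⇒ 17/2x-153/2=0] ∩ [|A−(9, 18)|²=289]]
   so A = (9, 1)

A = (9, 1)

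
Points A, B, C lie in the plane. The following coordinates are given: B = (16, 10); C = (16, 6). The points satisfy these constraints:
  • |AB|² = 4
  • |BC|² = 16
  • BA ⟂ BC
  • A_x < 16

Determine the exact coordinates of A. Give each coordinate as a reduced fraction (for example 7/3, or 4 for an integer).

1. A_x = 14  [[BA ⟂ BC ⇒ -4y+40=0] ∩ [|A−(16, 10)|²=4]]
2. A_y = 10  [[BA ⟂ BC ⇒ -4y+40=0] ∩ [|A−(16, 10)|²=4]]
   so A = (14, 10)

A = (14, 10)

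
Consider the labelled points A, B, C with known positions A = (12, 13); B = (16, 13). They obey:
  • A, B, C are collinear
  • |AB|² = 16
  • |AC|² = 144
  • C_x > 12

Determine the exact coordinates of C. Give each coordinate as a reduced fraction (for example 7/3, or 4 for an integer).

C = (24, 13)

1. C_x = 24  [[A, B, C are collinear ⇒ 4y-52=0] ∩ [|C−(12, 13)|²=144]]
2. C_y = 13  [[A, B, C are collinear ⇒ 4y-52=0] ∩ [|C−(12, 13)|²=144]]
   so C = (24, 13)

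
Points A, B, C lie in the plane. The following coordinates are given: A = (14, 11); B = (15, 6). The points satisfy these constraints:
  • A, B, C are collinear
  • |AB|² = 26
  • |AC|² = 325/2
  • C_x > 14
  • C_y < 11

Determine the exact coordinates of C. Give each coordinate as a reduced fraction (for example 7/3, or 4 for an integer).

1. C_x = 33/2  [[A, B, C are collinear ⇒ 5x+1y-81=0] ∩ [|C−(14, 11)|²=325/2]]
2. C_y = -3/2  [[A, B, C are collinear ⇒ 5x+1y-81=0] ∩ [|C−(14, 11)|²=325/2]]
   so C = (33/2, -3/2)

C = (33/2, -3/2)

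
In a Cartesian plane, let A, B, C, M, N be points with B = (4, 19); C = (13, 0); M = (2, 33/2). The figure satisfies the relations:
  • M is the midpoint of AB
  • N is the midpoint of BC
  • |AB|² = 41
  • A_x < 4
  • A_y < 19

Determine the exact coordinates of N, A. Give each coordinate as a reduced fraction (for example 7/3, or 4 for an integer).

N = (17/2, 19/2)
A = (0, 14)

1. A_x = 0  [A = 2·M−B = 2·(2, 33/2)−(4, 19)]
2. A_y = 14  [A = 2·M−B = 2·(2, 33/2)−(4, 19)]
   so A = (0, 14)
3. N_x = 17/2  [2·N = B+C = (4, 19)+(13, 0)]
4. N_y = 19/2  [2·N = B+C = (4, 19)+(13, 0)]
   so N = (17/2, 19/2)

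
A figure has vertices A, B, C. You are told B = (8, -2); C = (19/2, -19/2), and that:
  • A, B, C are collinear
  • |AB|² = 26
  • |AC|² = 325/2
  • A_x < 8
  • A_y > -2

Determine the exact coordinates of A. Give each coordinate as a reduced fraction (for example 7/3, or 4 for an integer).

A = (7, 3)

1. A_x = 7  [[A, B, C are collinear ⇒ 15/2x+3/2y-57=0] ∩ [|A−(8, -2)|²=26]]
2. A_y = 3  [[A, B, C are collinear ⇒ 15/2x+3/2y-57=0] ∩ [|A−(8, -2)|²=26]]
   so A = (7, 3)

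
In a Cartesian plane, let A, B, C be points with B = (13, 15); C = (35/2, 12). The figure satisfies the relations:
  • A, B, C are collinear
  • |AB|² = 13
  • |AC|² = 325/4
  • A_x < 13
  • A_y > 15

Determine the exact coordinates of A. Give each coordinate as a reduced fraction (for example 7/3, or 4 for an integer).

A = (10, 17)

1. A_x = 10  [[A, B, C are collinear ⇒ 3x+9/2y-213/2=0] ∩ [|A−(13, 15)|²=13]]
2. A_y = 17  [[A, B, C are collinear ⇒ 3x+9/2y-213/2=0] ∩ [|A−(13, 15)|²=13]]
   so A = (10, 17)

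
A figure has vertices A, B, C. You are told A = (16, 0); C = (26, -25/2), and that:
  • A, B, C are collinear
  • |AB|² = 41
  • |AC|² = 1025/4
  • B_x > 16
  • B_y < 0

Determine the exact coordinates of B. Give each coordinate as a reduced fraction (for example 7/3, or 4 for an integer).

B = (20, -5)

1. B_x = 20  [[A, B, C are collinear ⇒ -25/2x-10y+200=0] ∩ [|B−(16, 0)|²=41]]
2. B_y = -5  [[A, B, C are collinear ⇒ -25/2x-10y+200=0] ∩ [|B−(16, 0)|²=41]]
   so B = (20, -5)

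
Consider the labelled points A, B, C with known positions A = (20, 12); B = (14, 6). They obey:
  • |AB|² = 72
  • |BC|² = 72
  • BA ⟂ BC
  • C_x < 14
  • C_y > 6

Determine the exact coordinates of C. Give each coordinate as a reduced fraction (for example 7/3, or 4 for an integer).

1. C_x = 8  [[BA ⟂ BC ⇒ 6x+6y-120=0] ∩ [|C−(14, 6)|²=72]]
2. C_y = 12  [[BA ⟂ BC ⇒ 6x+6y-120=0] ∩ [|C−(14, 6)|²=72]]
   so C = (8, 12)

C = (8, 12)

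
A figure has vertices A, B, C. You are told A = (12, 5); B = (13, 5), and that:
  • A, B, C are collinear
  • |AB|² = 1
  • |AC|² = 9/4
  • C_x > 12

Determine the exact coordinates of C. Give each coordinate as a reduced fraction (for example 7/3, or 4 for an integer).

1. C_x = 27/2  [[A, B, C are collinear ⇒ 1y-5=0] ∩ [|C−(12, 5)|²=9/4]]
2. C_y = 5  [[A, B, C are collinear ⇒ 1y-5=0] ∩ [|C−(12, 5)|²=9/4]]
   so C = (27/2, 5)

C = (27/2, 5)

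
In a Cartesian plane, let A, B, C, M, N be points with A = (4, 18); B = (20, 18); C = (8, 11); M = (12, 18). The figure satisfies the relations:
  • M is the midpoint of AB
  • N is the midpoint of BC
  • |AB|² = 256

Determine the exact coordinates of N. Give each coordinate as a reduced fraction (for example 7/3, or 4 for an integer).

N = (14, 29/2)

1. N_x = 14  [2·N = B+C = (20, 18)+(8, 11)]
2. N_y = 29/2  [2·N = B+C = (20, 18)+(8, 11)]
   so N = (14, 29/2)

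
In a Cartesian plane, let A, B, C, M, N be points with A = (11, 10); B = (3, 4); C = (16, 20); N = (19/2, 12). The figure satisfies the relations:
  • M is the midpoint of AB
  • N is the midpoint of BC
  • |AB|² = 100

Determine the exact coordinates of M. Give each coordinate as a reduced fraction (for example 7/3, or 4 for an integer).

M = (7, 7)

1. M_x = 7  [2·M = A+B = (11, 10)+(3, 4)]
2. M_y = 7  [2·M = A+B = (11, 10)+(3, 4)]
   so M = (7, 7)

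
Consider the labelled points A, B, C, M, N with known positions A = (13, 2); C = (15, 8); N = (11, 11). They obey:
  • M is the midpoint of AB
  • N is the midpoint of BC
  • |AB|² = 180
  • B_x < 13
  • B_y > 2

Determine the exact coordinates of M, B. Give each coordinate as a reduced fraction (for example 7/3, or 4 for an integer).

1. B_x = 7  [B = 2·N−C = 2·(11, 11)−(15, 8)]
2. B_y = 14  [B = 2·N−C = 2·(11, 11)−(15, 8)]
   so B = (7, 14)
3. M_x = 10  [2·M = A+B = (13, 2)+(7, 14)]
4. M_y = 8  [2·M = A+B = (13, 2)+(7, 14)]
   so M = (10, 8)

M = (10, 8)
B = (7, 14)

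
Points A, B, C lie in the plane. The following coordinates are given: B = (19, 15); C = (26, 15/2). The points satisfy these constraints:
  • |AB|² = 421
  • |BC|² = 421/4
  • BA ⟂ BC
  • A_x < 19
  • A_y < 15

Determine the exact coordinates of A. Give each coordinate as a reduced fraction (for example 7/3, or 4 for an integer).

1. A_x = 4  [[BA ⟂ BC ⇒ 7x-15/2y-41/2=0] ∩ [|A−(19, 15)|²=421]]
2. A_y = 1  [[BA ⟂ BC ⇒ 7x-15/2y-41/2=0] ∩ [|A−(19, 15)|²=421]]
   so A = (4, 1)

A = (4, 1)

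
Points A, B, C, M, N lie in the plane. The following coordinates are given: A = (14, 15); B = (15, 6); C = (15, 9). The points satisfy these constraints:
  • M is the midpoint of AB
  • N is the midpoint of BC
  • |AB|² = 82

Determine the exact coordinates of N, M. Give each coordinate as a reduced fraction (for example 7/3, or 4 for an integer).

N = (15, 15/2)
M = (29/2, 21/2)

1. M_x = 29/2  [2·M = A+B = (14, 15)+(15, 6)]
2. M_y = 21/2  [2·M = A+B = (14, 15)+(15, 6)]
   so M = (29/2, 21/2)
3. N_x = 15  [2·N = B+C = (15, 6)+(15, 9)]
4. N_y = 15/2  [2·N = B+C = (15, 6)+(15, 9)]
   so N = (15, 15/2)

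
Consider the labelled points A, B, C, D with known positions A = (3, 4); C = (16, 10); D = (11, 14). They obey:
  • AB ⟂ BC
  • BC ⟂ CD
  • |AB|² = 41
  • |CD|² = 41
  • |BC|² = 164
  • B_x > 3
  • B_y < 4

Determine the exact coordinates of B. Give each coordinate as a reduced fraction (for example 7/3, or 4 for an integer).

1. B_x = 8  [[BC ⟂ CD ⇒ 5x-4y-40=0] ∩ [|B−(3, 4)|²=41]]
2. B_y = 0  [[BC ⟂ CD ⇒ 5x-4y-40=0] ∩ [|B−(3, 4)|²=41]]
   so B = (8, 0)

B = (8, 0)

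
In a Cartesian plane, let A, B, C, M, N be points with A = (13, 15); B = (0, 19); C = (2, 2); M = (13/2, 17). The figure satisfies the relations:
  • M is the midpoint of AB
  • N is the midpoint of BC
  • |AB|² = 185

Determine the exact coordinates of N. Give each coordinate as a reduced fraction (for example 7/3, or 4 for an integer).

1. N_x = 1  [2·N = B+C = (0, 19)+(2, 2)]
2. N_y = 21/2  [2·N = B+C = (0, 19)+(2, 2)]
   so N = (1, 21/2)

N = (1, 21/2)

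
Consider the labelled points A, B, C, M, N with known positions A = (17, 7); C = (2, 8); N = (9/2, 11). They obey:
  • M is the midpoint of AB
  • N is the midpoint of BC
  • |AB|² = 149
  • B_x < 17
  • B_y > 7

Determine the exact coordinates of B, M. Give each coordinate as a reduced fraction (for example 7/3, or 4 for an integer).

1. B_x = 7  [B = 2·N−C = 2·(9/2, 11)−(2, 8)]
2. B_y = 14  [B = 2·N−C = 2·(9/2, 11)−(2, 8)]
   so B = (7, 14)
3. M_x = 12  [2·M = A+B = (17, 7)+(7, 14)]
4. M_y = 21/2  [2·M = A+B = (17, 7)+(7, 14)]
   so M = (12, 21/2)

B = (7, 14)
M = (12, 21/2)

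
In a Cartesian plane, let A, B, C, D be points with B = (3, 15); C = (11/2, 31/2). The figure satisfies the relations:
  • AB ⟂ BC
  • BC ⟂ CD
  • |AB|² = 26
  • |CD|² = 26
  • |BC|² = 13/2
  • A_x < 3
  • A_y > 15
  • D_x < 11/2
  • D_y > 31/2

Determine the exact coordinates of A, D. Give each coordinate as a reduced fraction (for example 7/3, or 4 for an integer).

1. A_x = 2  [[AB ⟂ BC ⇒ -5/2x-1/2y+15=0] ∩ [|A−(3, 15)|²=26]]
2. A_y = 20  [[AB ⟂ BC ⇒ -5/2x-1/2y+15=0] ∩ [|A−(3, 15)|²=26]]
   so A = (2, 20)
3. D_x = 9/2  [[BC ⟂ CD ⇒ 5/2x+1/2y-43/2=0] ∩ [|D−(11/2, 31/2)|²=26]]
4. D_y = 41/2  [[BC ⟂ CD ⇒ 5/2x+1/2y-43/2=0] ∩ [|D−(11/2, 31/2)|²=26]]
   so D = (9/2, 41/2)

A = (2, 20)
D = (9/2, 41/2)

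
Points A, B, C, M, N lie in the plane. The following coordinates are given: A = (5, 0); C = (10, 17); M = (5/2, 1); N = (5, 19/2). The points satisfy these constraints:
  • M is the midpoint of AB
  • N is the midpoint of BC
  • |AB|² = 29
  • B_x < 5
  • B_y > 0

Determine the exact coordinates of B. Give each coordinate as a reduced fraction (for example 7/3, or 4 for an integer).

1. B_x = 0  [B = 2·M−A = 2·(5/2, 1)−(5, 0)]
2. B_y = 2  [B = 2·M−A = 2·(5/2, 1)−(5, 0)]
   so B = (0, 2)

B = (0, 2)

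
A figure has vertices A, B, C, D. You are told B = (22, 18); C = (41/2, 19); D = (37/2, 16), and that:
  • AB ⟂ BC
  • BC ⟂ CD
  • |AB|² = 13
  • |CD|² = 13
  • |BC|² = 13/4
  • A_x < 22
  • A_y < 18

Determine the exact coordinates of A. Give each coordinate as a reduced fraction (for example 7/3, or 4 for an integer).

1. A_x = 20  [[AB ⟂ BC ⇒ 3/2x-1y-15=0] ∩ [|A−(22, 18)|²=13]]
2. A_y = 15  [[AB ⟂ BC ⇒ 3/2x-1y-15=0] ∩ [|A−(22, 18)|²=13]]
   so A = (20, 15)

A = (20, 15)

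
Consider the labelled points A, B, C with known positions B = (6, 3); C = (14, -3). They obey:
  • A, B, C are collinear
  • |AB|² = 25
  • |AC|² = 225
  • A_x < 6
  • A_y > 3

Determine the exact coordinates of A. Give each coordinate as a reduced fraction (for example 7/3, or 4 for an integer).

1. A_x = 2  [[A, B, C are collinear ⇒ 6x+8y-60=0] ∩ [|A−(6, 3)|²=25]]
2. A_y = 6  [[A, B, C are collinear ⇒ 6x+8y-60=0] ∩ [|A−(6, 3)|²=25]]
   so A = (2, 6)

A = (2, 6)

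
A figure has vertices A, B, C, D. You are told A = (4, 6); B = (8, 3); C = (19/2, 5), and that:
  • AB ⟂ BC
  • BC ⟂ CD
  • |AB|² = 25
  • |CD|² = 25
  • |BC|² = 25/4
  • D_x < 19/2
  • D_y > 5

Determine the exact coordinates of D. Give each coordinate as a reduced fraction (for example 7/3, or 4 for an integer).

D = (11/2, 8)

1. D_x = 11/2  [[BC ⟂ CD ⇒ 3/2x+2y-97/4=0] ∩ [|D−(19/2, 5)|²=25]]
2. D_y = 8  [[BC ⟂ CD ⇒ 3/2x+2y-97/4=0] ∩ [|D−(19/2, 5)|²=25]]
   so D = (11/2, 8)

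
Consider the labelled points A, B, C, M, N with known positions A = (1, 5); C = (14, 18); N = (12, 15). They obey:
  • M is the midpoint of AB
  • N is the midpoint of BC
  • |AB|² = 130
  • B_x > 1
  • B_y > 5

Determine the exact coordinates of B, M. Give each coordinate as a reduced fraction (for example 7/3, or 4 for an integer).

B = (10, 12)
M = (11/2, 17/2)

1. B_x = 10  [B = 2·N−C = 2·(12, 15)−(14, 18)]
2. B_y = 12  [B = 2·N−C = 2·(12, 15)−(14, 18)]
   so B = (10, 12)
3. M_x = 11/2  [2·M = A+B = (1, 5)+(10, 12)]
4. M_y = 17/2  [2·M = A+B = (1, 5)+(10, 12)]
   so M = (11/2, 17/2)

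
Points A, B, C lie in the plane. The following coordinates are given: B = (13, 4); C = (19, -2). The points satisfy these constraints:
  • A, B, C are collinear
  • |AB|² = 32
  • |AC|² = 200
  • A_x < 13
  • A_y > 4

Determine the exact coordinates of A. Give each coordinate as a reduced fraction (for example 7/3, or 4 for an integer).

1. A_x = 9  [[A, B, C are collinear ⇒ 6x+6y-102=0] ∩ [|A−(13, 4)|²=32]]
2. A_y = 8  [[A, B, C are collinear ⇒ 6x+6y-102=0] ∩ [|A−(13, 4)|²=32]]
   so A = (9, 8)

A = (9, 8)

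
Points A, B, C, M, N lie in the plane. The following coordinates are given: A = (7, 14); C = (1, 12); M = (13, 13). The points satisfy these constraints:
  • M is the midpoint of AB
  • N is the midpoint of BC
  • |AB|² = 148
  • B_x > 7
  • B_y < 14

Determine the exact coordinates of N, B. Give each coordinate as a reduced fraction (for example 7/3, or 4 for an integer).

N = (10, 12)
B = (19, 12)

1. B_x = 19  [B = 2·M−A = 2·(13, 13)−(7, 14)]
2. B_y = 12  [B = 2·M−A = 2·(13, 13)−(7, 14)]
   so B = (19, 12)
3. N_x = 10  [2·N = B+C = (19, 12)+(1, 12)]
4. N_y = 12  [2·N = B+C = (19, 12)+(1, 12)]
   so N = (10, 12)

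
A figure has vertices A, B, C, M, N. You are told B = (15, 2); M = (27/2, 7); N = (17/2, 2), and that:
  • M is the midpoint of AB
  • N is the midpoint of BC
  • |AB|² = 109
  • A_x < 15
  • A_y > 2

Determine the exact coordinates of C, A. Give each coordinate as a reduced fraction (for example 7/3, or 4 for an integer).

1. A_x = 12  [A = 2·M−B = 2·(27/2, 7)−(15, 2)]
2. A_y = 12  [A = 2·M−B = 2·(27/2, 7)−(15, 2)]
   so A = (12, 12)
3. C_x = 2  [C = 2·N−B = 2·(17/2, 2)−(15, 2)]
4. C_y = 2  [C = 2·N−B = 2·(17/2, 2)−(15, 2)]
   so C = (2, 2)

C = (2, 2)
A = (12, 12)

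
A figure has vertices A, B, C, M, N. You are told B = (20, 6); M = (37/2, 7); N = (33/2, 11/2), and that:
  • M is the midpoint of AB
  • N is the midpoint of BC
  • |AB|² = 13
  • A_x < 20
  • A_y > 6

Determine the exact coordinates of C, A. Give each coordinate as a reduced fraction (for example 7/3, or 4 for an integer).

C = (13, 5)
A = (17, 8)

1. A_x = 17  [A = 2·M−B = 2·(37/2, 7)−(20, 6)]
2. A_y = 8  [A = 2·M−B = 2·(37/2, 7)−(20, 6)]
   so A = (17, 8)
3. C_x = 13  [C = 2·N−B = 2·(33/2, 11/2)−(20, 6)]
4. C_y = 5  [C = 2·N−B = 2·(33/2, 11/2)−(20, 6)]
   so C = (13, 5)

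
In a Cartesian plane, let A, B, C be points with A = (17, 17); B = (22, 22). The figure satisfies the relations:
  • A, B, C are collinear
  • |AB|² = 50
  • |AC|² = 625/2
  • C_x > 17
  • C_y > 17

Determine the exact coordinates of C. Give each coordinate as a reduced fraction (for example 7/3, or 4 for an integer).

1. C_x = 59/2  [[A, B, C are collinear ⇒ -5x+5y=0] ∩ [|C−(17, 17)|²=625/2]]
2. C_y = 59/2  [[A, B, C are collinear ⇒ -5x+5y=0] ∩ [|C−(17, 17)|²=625/2]]
   so C = (59/2, 59/2)

C = (59/2, 59/2)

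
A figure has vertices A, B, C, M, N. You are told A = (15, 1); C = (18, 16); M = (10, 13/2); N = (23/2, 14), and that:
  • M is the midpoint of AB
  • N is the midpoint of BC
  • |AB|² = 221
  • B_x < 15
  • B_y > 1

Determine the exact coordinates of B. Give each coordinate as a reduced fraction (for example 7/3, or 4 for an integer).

B = (5, 12)

1. B_x = 5  [B = 2·M−A = 2·(10, 13/2)−(15, 1)]
2. B_y = 12  [B = 2·M−A = 2·(10, 13/2)−(15, 1)]
   so B = (5, 12)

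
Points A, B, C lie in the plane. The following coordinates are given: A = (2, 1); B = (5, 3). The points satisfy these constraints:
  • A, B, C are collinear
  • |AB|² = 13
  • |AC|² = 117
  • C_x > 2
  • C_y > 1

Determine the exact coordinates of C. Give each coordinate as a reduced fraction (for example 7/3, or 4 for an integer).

C = (11, 7)

1. C_x = 11  [[A, B, C are collinear ⇒ -2x+3y+1=0] ∩ [|C−(2, 1)|²=117]]
2. C_y = 7  [[A, B, C are collinear ⇒ -2x+3y+1=0] ∩ [|C−(2, 1)|²=117]]
   so C = (11, 7)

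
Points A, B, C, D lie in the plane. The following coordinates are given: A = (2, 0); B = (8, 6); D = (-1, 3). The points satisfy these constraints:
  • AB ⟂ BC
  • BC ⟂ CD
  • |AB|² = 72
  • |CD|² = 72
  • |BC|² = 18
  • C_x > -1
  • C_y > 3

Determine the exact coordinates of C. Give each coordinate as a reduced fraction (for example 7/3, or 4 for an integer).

C = (5, 9)

1. C_x = 5  [[AB ⟂ BC ⇒ 6x+6y-84=0] ∩ [|C−(-1, 3)|²=72]]
2. C_y = 9  [[AB ⟂ BC ⇒ 6x+6y-84=0] ∩ [|C−(-1, 3)|²=72]]
   so C = (5, 9)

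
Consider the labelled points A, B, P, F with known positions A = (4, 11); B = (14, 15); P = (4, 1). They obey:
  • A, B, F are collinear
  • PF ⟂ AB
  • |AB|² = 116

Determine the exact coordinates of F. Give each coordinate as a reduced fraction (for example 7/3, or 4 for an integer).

1. F_x = 16/29  [[A, B, F are collinear ⇒ -4x+10y-94=0] ∩ [PF ⟂ AB ⇒ 10x+4y-44=0]]
2. F_y = 279/29  [[A, B, F are collinear ⇒ -4x+10y-94=0] ∩ [PF ⟂ AB ⇒ 10x+4y-44=0]]
   so F = (16/29, 279/29)

F = (16/29, 279/29)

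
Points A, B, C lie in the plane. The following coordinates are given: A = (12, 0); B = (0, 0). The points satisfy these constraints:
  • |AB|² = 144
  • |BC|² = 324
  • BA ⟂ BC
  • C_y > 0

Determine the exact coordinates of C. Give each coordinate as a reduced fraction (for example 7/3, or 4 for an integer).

1. C_x = 0  [[BA ⟂ BC ⇒ 12x=0] ∩ [|C−(0, 0)|²=324]]
2. C_y = 18  [[BA ⟂ BC ⇒ 12x=0] ∩ [|C−(0, 0)|²=324]]
   so C = (0, 18)

C = (0, 18)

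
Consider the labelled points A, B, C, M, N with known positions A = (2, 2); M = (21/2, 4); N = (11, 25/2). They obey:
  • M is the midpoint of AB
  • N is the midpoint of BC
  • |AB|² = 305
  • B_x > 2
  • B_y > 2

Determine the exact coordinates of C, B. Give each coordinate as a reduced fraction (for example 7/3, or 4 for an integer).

1. B_x = 19  [B = 2·M−A = 2·(21/2, 4)−(2, 2)]
2. B_y = 6  [B = 2·M−A = 2·(21/2, 4)−(2, 2)]
   so B = (19, 6)
3. C_x = 3  [C = 2·N−B = 2·(11, 25/2)−(19, 6)]
4. C_y = 19  [C = 2·N−B = 2·(11, 25/2)−(19, 6)]
   so C = (3, 19)

C = (3, 19)
B = (19, 6)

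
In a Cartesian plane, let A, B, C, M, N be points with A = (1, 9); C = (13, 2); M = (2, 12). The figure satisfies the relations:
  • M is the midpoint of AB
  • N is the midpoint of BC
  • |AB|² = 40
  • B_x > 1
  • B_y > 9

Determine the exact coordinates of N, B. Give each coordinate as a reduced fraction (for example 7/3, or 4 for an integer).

1. B_x = 3  [B = 2·M−A = 2·(2, 12)−(1, 9)]
2. B_y = 15  [B = 2·M−A = 2·(2, 12)−(1, 9)]
   so B = (3, 15)
3. N_x = 8  [2·N = B+C = (3, 15)+(13, 2)]
4. N_y = 17/2  [2·N = B+C = (3, 15)+(13, 2)]
   so N = (8, 17/2)

N = (8, 17/2)
B = (3, 15)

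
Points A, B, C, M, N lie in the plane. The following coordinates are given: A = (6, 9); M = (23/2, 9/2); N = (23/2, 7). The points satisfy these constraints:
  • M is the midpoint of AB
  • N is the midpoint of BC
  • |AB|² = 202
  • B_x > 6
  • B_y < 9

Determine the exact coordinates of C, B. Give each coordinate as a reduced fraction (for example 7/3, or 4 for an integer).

C = (6, 14)
B = (17, 0)

1. B_x = 17  [B = 2·M−A = 2·(23/2, 9/2)−(6, 9)]
2. B_y = 0  [B = 2·M−A = 2·(23/2, 9/2)−(6, 9)]
   so B = (17, 0)
3. C_x = 6  [C = 2·N−B = 2·(23/2, 7)−(17, 0)]
4. C_y = 14  [C = 2·N−B = 2·(23/2, 7)−(17, 0)]
   so C = (6, 14)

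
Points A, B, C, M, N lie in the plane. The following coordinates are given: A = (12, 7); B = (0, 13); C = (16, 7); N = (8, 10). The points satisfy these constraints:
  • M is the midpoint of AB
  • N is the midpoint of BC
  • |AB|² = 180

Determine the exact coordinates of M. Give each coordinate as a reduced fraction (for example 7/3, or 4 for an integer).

1. M_x = 6  [2·M = A+B = (12, 7)+(0, 13)]
2. M_y = 10  [2·M = A+B = (12, 7)+(0, 13)]
   so M = (6, 10)

M = (6, 10)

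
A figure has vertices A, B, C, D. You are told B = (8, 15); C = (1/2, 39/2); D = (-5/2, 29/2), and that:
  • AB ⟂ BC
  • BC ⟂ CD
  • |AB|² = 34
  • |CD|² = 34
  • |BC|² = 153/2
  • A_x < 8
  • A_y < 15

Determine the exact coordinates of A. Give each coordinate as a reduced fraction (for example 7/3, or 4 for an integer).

1. A_x = 5  [[AB ⟂ BC ⇒ 15/2x-9/2y+15/2=0] ∩ [|A−(8, 15)|²=34]]
2. A_y = 10  [[AB ⟂ BC ⇒ 15/2x-9/2y+15/2=0] ∩ [|A−(8, 15)|²=34]]
   so A = (5, 10)

A = (5, 10)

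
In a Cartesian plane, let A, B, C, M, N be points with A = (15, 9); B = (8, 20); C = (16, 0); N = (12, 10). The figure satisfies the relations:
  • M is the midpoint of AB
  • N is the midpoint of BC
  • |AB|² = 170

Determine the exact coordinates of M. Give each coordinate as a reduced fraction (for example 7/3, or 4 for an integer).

1. M_x = 23/2  [2·M = A+B = (15, 9)+(8, 20)]
2. M_y = 29/2  [2·M = A+B = (15, 9)+(8, 20)]
   so M = (23/2, 29/2)

M = (23/2, 29/2)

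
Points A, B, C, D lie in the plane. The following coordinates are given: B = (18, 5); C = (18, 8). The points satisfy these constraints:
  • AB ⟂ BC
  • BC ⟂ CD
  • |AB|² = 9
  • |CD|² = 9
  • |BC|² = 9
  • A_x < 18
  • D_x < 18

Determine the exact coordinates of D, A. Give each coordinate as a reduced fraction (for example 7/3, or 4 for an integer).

1. D_x = 15  [[BC ⟂ CD ⇒ 3y-24=0] ∩ [|D−(18, 8)|²=9]]
2. D_y = 8  [[BC ⟂ CD ⇒ 3y-24=0] ∩ [|D−(18, 8)|²=9]]
   so D = (15, 8)
3. A_x = 15  [[AB ⟂ BC ⇒ -3y+15=0] ∩ [|A−(18, 5)|²=9]]
4. A_y = 5  [[AB ⟂ BC ⇒ -3y+15=0] ∩ [|A−(18, 5)|²=9]]
   so A = (15, 5)

D = (15, 8)
A = (15, 5)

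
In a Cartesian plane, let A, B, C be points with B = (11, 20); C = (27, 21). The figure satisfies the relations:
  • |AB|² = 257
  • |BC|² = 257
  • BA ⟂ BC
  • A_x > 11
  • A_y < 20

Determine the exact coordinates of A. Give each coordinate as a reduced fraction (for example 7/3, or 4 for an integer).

A = (12, 4)

1. A_x = 12  [[BA ⟂ BC ⇒ 16x+1y-196=0] ∩ [|A−(11, 20)|²=257]]
2. A_y = 4  [[BA ⟂ BC ⇒ 16x+1y-196=0] ∩ [|A−(11, 20)|²=257]]
   so A = (12, 4)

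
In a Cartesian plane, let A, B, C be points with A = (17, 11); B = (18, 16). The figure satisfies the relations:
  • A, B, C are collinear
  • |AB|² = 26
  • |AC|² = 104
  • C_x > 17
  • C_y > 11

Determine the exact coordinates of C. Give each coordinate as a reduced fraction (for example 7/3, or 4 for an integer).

1. C_x = 19  [[A, B, C are collinear ⇒ -5x+1y+74=0] ∩ [|C−(17, 11)|²=104]]
2. C_y = 21  [[A, B, C are collinear ⇒ -5x+1y+74=0] ∩ [|C−(17, 11)|²=104]]
   so C = (19, 21)

C = (19, 21)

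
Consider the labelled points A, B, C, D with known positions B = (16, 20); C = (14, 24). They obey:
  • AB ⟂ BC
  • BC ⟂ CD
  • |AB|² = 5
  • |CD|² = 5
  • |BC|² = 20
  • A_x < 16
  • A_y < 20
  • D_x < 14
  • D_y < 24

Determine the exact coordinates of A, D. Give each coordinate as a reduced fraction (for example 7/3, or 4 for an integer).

1. A_x = 14  [[AB ⟂ BC ⇒ 2x-4y+48=0] ∩ [|A−(16, 20)|²=5]]
2. A_y = 19  [[AB ⟂ BC ⇒ 2x-4y+48=0] ∩ [|A−(16, 20)|²=5]]
   so A = (14, 19)
3. D_x = 12  [[BC ⟂ CD ⇒ -2x+4y-68=0] ∩ [|D−(14, 24)|²=5]]
4. D_y = 23  [[BC ⟂ CD ⇒ -2x+4y-68=0] ∩ [|D−(14, 24)|²=5]]
   so D = (12, 23)

A = (14, 19)
D = (12, 23)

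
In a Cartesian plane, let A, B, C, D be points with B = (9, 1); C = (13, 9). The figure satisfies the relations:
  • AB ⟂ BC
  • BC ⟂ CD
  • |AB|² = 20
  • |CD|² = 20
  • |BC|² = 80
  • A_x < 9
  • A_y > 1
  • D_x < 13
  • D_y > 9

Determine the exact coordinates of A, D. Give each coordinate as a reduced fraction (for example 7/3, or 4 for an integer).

1. A_x = 5  [[AB ⟂ BC ⇒ -4x-8y+44=0] ∩ [|A−(9, 1)|²=20]]
2. A_y = 3  [[AB ⟂ BC ⇒ -4x-8y+44=0] ∩ [|A−(9, 1)|²=20]]
   so A = (5, 3)
3. D_x = 9  [[BC ⟂ CD ⇒ 4x+8y-124=0] ∩ [|D−(13, 9)|²=20]]
4. D_y = 11  [[BC ⟂ CD ⇒ 4x+8y-124=0] ∩ [|D−(13, 9)|²=20]]
   so D = (9, 11)

A = (5, 3)
D = (9, 11)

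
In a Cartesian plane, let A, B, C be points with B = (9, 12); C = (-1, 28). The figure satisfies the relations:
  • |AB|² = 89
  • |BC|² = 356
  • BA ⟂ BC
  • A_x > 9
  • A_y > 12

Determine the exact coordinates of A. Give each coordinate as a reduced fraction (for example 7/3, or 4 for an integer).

A = (17, 17)

1. A_x = 17  [[BA ⟂ BC ⇒ -10x+16y-102=0] ∩ [|A−(9, 12)|²=89]]
2. A_y = 17  [[BA ⟂ BC ⇒ -10x+16y-102=0] ∩ [|A−(9, 12)|²=89]]
   so A = (17, 17)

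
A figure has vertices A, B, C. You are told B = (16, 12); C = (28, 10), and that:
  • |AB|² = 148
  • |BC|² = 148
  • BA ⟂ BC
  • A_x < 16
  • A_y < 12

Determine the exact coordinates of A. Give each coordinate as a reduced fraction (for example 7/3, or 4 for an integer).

A = (14, 0)

1. A_x = 14  [[BA ⟂ BC ⇒ 12x-2y-168=0] ∩ [|A−(16, 12)|²=148]]
2. A_y = 0  [[BA ⟂ BC ⇒ 12x-2y-168=0] ∩ [|A−(16, 12)|²=148]]
   so A = (14, 0)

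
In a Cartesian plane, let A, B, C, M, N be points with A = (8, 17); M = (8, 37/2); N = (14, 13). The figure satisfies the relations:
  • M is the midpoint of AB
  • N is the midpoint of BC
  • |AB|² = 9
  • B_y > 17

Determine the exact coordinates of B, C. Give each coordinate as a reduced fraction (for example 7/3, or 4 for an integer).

1. B_x = 8  [B = 2·M−A = 2·(8, 37/2)−(8, 17)]
2. B_y = 20  [B = 2·M−A = 2·(8, 37/2)−(8, 17)]
   so B = (8, 20)
3. C_x = 20  [C = 2·N−B = 2·(14, 13)−(8, 20)]
4. C_y = 6  [C = 2·N−B = 2·(14, 13)−(8, 20)]
   so C = (20, 6)

B = (8, 20)
C = (20, 6)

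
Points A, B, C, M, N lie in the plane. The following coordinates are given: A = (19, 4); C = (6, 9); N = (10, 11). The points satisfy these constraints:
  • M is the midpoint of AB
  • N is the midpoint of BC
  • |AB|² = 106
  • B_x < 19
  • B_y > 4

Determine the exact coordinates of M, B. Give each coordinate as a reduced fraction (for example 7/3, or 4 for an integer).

M = (33/2, 17/2)
B = (14, 13)

1. B_x = 14  [B = 2·N−C = 2·(10, 11)−(6, 9)]
2. B_y = 13  [B = 2·N−C = 2·(10, 11)−(6, 9)]
   so B = (14, 13)
3. M_x = 33/2  [2·M = A+B = (19, 4)+(14, 13)]
4. M_y = 17/2  [2·M = A+B = (19, 4)+(14, 13)]
   so M = (33/2, 17/2)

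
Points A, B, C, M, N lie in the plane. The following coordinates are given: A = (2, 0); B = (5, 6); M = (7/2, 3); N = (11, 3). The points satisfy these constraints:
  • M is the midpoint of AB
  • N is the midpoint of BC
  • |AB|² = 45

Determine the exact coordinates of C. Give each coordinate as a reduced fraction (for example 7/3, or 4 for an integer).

C = (17, 0)

1. C_x = 17  [C = 2·N−B = 2·(11, 3)−(5, 6)]
2. C_y = 0  [C = 2·N−B = 2·(11, 3)−(5, 6)]
   so C = (17, 0)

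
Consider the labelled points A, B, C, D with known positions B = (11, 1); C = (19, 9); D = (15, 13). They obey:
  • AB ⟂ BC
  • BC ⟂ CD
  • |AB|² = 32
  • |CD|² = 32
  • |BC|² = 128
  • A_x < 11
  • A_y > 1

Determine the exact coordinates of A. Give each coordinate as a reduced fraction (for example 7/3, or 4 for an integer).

1. A_x = 7  [[AB ⟂ BC ⇒ -8x-8y+96=0] ∩ [|A−(11, 1)|²=32]]
2. A_y = 5  [[AB ⟂ BC ⇒ -8x-8y+96=0] ∩ [|A−(11, 1)|²=32]]
   so A = (7, 5)

A = (7, 5)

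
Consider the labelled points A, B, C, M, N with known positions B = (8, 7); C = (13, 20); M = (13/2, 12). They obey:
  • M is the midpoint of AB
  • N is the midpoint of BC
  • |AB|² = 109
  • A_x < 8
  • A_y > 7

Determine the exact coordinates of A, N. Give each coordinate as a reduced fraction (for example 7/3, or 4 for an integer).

1. A_x = 5  [A = 2·M−B = 2·(13/2, 12)−(8, 7)]
2. A_y = 17  [A = 2·M−B = 2·(13/2, 12)−(8, 7)]
   so A = (5, 17)
3. N_x = 21/2  [2·N = B+C = (8, 7)+(13, 20)]
4. N_y = 27/2  [2·N = B+C = (8, 7)+(13, 20)]
   so N = (21/2, 27/2)

A = (5, 17)
N = (21/2, 27/2)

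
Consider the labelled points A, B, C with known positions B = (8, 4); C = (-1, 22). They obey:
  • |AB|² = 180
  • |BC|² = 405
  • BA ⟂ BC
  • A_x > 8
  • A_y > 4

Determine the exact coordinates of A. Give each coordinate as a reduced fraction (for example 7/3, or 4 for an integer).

A = (20, 10)

1. A_x = 20  [[BA ⟂ BC ⇒ -9x+18y=0] ∩ [|A−(8, 4)|²=180]]
2. A_y = 10  [[BA ⟂ BC ⇒ -9x+18y=0] ∩ [|A−(8, 4)|²=180]]
   so A = (20, 10)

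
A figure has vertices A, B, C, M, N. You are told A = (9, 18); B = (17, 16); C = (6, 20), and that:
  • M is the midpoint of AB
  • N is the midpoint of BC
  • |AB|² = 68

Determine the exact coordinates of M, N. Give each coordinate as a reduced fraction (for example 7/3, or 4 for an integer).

M = (13, 17)
N = (23/2, 18)

1. M_x = 13  [2·M = A+B = (9, 18)+(17, 16)]
2. M_y = 17  [2·M = A+B = (9, 18)+(17, 16)]
   so M = (13, 17)
3. N_x = 23/2  [2·N = B+C = (17, 16)+(6, 20)]
4. N_y = 18  [2·N = B+C = (17, 16)+(6, 20)]
   so N = (23/2, 18)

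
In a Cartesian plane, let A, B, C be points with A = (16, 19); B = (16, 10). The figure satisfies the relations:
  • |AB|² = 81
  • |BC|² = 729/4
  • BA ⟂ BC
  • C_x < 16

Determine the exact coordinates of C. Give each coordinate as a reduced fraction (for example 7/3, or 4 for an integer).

1. C_x = 5/2  [[BA ⟂ BC ⇒ 9y-90=0] ∩ [|C−(16, 10)|²=729/4]]
2. C_y = 10  [[BA ⟂ BC ⇒ 9y-90=0] ∩ [|C−(16, 10)|²=729/4]]
   so C = (5/2, 10)

C = (5/2, 10)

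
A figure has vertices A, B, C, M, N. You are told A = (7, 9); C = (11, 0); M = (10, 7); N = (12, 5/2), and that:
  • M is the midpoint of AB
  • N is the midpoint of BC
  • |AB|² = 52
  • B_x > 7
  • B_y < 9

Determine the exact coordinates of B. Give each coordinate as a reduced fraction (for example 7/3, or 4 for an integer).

1. B_x = 13  [B = 2·M−A = 2·(10, 7)−(7, 9)]
2. B_y = 5  [B = 2·M−A = 2·(10, 7)−(7, 9)]
   so B = (13, 5)

B = (13, 5)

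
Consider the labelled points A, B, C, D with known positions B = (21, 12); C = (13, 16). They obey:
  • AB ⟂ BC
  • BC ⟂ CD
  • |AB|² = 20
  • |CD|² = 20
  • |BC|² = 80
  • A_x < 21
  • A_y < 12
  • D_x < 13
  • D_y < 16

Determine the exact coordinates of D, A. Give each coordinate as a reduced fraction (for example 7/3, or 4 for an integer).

1. D_x = 11  [[BC ⟂ CD ⇒ -8x+4y+40=0] ∩ [|D−(13, 16)|²=20]]
2. D_y = 12  [[BC ⟂ CD ⇒ -8x+4y+40=0] ∩ [|D−(13, 16)|²=20]]
   so D = (11, 12)
3. A_x = 19  [[AB ⟂ BC ⇒ 8x-4y-120=0] ∩ [|A−(21, 12)|²=20]]
4. A_y = 8  [[AB ⟂ BC ⇒ 8x-4y-120=0] ∩ [|A−(21, 12)|²=20]]
   so A = (19, 8)

D = (11, 12)
A = (19, 8)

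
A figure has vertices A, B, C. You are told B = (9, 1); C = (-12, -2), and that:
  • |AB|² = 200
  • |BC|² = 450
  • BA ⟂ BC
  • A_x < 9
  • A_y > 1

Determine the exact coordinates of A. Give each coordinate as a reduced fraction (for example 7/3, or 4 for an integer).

A = (7, 15)

1. A_x = 7  [[BA ⟂ BC ⇒ -21x-3y+192=0] ∩ [|A−(9, 1)|²=200]]
2. A_y = 15  [[BA ⟂ BC ⇒ -21x-3y+192=0] ∩ [|A−(9, 1)|²=200]]
   so A = (7, 15)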